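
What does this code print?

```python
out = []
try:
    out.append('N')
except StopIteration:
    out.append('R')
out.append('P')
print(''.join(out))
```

Execution trace: 'N' (try body, no exception) → 'P' (after the try/except). Output: NP

Answer: NP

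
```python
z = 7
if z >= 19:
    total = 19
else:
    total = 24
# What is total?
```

Trace:
`z = 7` → z = 7
`if z >= 19: ...` → z >= 19 is False, take else branch → total = 24
So total = 24

Answer: 24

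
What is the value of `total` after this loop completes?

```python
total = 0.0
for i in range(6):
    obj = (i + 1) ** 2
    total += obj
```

Sum of squared losses 1² + 2² + ... + 6²
`total` takes the values: 0.0 → 1.0 → 5.0 → 14.0 → 30.0 → 55.0 → 91.0

Answer: 91.0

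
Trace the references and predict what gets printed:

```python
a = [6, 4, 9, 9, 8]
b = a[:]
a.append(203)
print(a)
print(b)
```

Key concept: slice [:] creates copy.
Step by step:
`a = [6, 4, 9, 9, 8]` → a = [6, 4, 9, 9, 8]
`b = a[:]` → b = [6, 4, 9, 9, 8]
`a.append(203)` → a = [6, 4, 9, 9, 8, 203]
`print(a)` → prints [6, 4, 9, 9, 8, 203]
`print(b)` → prints [6, 4, 9, 9, 8]

Answer:
[6, 4, 9, 9, 8, 203]
[6, 4, 9, 9, 8]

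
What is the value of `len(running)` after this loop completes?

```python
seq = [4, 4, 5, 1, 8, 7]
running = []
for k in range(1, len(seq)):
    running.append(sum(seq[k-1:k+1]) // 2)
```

Number of 2-element averages
`running` takes the values: [] → [4] → [4, 4] → [4, 4, 3] → [4, 4, 3, 4] → [4, 4, 3, 4, 7]
So `len(running)` = 5

Answer: 5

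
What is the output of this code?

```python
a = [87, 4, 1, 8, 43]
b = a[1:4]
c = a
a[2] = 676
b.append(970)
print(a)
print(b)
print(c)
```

Key concept: slice vs alias.
Step by step:
`a = [87, 4, 1, 8, 43]` → a = [87, 4, 1, 8, 43]
`b = a[1:4]` → b = [4, 1, 8]
`c = a` → c = [87, 4, 1, 8, 43] (same object as a)
`a[2] = 676` → a = [87, 4, 676, 8, 43] (same object as c); c = [87, 4, 676, 8, 43] (same object as a)
`b.append(970)` → b = [4, 1, 8, 970]
`print(a)` → prints [87, 4, 676, 8, 43]
`print(b)` → prints [4, 1, 8, 970]
`print(c)` → prints [87, 4, 676, 8, 43]

Answer:
[87, 4, 676, 8, 43]
[4, 1, 8, 970]
[87, 4, 676, 8, 43]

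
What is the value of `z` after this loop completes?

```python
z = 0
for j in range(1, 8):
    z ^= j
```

XOR of 1 to 7
`z` takes the values: 0 → 1 → 3 → 0 → 4 → 1 → 7 → 0

Answer: 0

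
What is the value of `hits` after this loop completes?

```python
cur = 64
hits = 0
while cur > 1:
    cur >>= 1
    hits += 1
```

Count right shifts until 1
`hits` takes the values: 0 → 1 → 2 → 3 → 4 → 5 → 6

Answer: 6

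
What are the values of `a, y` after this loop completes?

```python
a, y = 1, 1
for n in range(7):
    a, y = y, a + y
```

Fibonacci: after 7 iterations
`a, y` takes the values: (1, 1) → (1, 2) → (2, 3) → (3, 5) → (5, 8) → (8, 13) → (13, 21) → (21, 34)

Answer: 21, 34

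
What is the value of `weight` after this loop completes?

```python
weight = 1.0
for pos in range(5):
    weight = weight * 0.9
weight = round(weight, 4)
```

Exponential decay: 1.0 * 0.9^5
`weight` takes the values: 1.0 → 0.9 → 0.81 → 0.729 → 0.6561 → 0.59049 → 0.5905

Answer: 0.5905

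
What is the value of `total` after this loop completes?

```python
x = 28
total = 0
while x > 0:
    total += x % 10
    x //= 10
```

Sum digits of 28
`total` takes the values: 0 → 8 → 10

Answer: 10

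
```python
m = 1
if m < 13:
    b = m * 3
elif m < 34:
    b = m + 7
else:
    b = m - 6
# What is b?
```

Trace:
`m = 1` → m = 1
`if m < 13: ...` → m < 13 is True → b = 3
So b = 3

Answer: 3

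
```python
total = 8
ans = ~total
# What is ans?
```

Trace:
`total = 8` → total = 8
`ans = ~total` → ans = -9
So ans = -9

Answer: -9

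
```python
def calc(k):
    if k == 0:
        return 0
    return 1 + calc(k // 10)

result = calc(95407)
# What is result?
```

Count of digits of 95407: 5

Answer: 5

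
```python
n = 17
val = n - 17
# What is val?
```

Trace:
`n = 17` → n = 17
`val = n - 17` → val = 0
So val = 0

Answer: 0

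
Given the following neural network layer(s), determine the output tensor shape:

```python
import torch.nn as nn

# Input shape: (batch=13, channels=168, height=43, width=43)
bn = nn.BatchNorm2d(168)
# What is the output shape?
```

Input: (13, 168, 43, 43) -> Output: (13, 168, 43, 43)

Answer: (13, 168, 43, 43)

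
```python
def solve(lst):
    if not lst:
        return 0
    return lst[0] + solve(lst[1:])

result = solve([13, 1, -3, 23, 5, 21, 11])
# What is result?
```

13 + 1 + (-3) + 23 + 5 + 21 + 11 + 0 = 71

Answer: 71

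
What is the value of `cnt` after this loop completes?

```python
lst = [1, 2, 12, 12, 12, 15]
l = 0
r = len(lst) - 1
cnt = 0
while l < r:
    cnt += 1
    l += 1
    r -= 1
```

Iterations until pointers meet (list length 6)
`cnt` takes the values: 0 → 1 → 2 → 3

Answer: 3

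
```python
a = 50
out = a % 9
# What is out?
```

Trace:
`a = 50` → a = 50
`out = a % 9` → out = 5
So out = 5

Answer: 5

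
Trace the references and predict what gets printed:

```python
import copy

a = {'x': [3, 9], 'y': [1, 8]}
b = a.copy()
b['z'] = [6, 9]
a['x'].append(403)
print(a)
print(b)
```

Key concept: shallow copy of dict with mutable values.
Step by step:
`a = {'x': [3, 9], 'y': [1, 8]}` → a = {'x': [3, 9], 'y': [1, 8]}
`b = a.copy()` → b = {'x': [3, 9], 'y': [1, 8]}
`b['z'] = [6, 9]` → b = {'x': [3, 9], 'y': [1, 8], 'z': [6, 9]}
`a['x'].append(403)` → a = {'x': [3, 9, 403], 'y': [1, 8]}; b = {'x': [3, 9, 403], 'y': [1, 8], 'z': [6, 9]}
`print(a)` → prints {'x': [3, 9, 403], 'y': [1, 8]}
`print(b)` → prints {'x': [3, 9, 403], 'y': [1, 8], 'z': [6, 9]}

Answer:
{'x': [3, 9, 403], 'y': [1, 8]}
{'x': [3, 9, 403], 'y': [1, 8], 'z': [6, 9]}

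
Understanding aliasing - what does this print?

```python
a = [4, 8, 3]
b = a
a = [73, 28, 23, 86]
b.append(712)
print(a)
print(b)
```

Key concept: rebinding vs mutation: a is rebound to a new list, b still points at the original.
Step by step:
`a = [4, 8, 3]` → a = [4, 8, 3]
`b = a` → b = [4, 8, 3] (same object as a)
`a = [73, 28, 23, 86]` → a = [73, 28, 23, 86]
`b.append(712)` → b = [4, 8, 3, 712]
`print(a)` → prints [73, 28, 23, 86]
`print(b)` → prints [4, 8, 3, 712]

Answer:
[73, 28, 23, 86]
[4, 8, 3, 712]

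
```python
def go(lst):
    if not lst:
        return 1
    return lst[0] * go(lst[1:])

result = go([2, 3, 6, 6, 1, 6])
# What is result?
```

Product over [2, 3, 6, 6, 1, 6] = 2 * 3 * 6 * 6 * 1 * 6 = 1296

Answer: 1296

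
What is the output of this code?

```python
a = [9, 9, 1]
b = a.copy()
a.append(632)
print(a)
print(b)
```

Key concept: list.copy() creates independent copy.
Step by step:
`a = [9, 9, 1]` → a = [9, 9, 1]
`b = a.copy()` → b = [9, 9, 1]
`a.append(632)` → a = [9, 9, 1, 632]
`print(a)` → prints [9, 9, 1, 632]
`print(b)` → prints [9, 9, 1]

Answer:
[9, 9, 1, 632]
[9, 9, 1]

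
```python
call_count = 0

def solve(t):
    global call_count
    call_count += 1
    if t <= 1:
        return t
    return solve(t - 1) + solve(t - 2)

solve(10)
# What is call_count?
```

Calls(t) = 1 + Calls(t-1) + Calls(t-2); Calls(0)=Calls(1)=1. For t=10 this gives 177.

Answer: 177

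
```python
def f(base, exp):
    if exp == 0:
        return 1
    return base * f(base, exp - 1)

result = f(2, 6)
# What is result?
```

f(2, 6) = 2 * 2 * 2 * 2 * 2 * 2 = 64

Answer: 64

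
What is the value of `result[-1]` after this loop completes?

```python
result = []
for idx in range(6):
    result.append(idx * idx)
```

Last element of squares 0 to 5
`result` takes the values: [] → [0] → [0, 1] → [0, 1, 4] → [0, 1, 4, 9] → [0, 1, 4, 9, 16] → [0, 1, 4, 9, 16, 25]
So `result[-1]` = 25

Answer: 25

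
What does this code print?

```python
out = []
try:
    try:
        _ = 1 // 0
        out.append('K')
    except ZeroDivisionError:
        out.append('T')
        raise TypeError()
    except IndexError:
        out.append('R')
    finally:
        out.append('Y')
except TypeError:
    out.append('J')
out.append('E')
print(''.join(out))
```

Execution trace: 'T' (except ZeroDivisionError) → 'Y' (finally) → 'J' (outer except TypeError) → 'E' (after the try/except). Output: TYJE

Answer: TYJE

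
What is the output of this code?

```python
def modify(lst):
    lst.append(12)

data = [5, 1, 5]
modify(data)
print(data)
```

Key concept: function modifies passed list.
Step by step:
`data = [5, 1, 5]` → data = [5, 1, 5]
`modify(data)` → data = [5, 1, 5, 12]
`print(data)` → prints [5, 1, 5, 12]

Answer: [5, 1, 5, 12]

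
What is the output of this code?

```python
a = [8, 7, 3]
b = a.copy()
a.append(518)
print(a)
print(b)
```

Key concept: list.copy() creates independent copy.
Step by step:
`a = [8, 7, 3]` → a = [8, 7, 3]
`b = a.copy()` → b = [8, 7, 3]
`a.append(518)` → a = [8, 7, 3, 518]
`print(a)` → prints [8, 7, 3, 518]
`print(b)` → prints [8, 7, 3]

Answer:
[8, 7, 3, 518]
[8, 7, 3]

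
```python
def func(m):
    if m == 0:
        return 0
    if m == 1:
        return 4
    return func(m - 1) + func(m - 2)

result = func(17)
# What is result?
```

Build up from base cases: func(0)=0, func(1)=4, func(2)=4, func(3)=8, func(4)=12, func(5)=20, func(6)=32, ..., func(17)=6388

Answer: 6388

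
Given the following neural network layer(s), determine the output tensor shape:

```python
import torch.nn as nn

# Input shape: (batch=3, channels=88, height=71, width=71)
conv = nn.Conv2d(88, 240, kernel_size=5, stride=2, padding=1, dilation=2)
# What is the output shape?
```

Input: (3, 88, 71, 71) -> Output: (3, 240, 33, 33)

Answer: (3, 240, 33, 33)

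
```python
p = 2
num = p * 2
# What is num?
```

Trace:
`p = 2` → p = 2
`num = p * 2` → num = 4
So num = 4

Answer: 4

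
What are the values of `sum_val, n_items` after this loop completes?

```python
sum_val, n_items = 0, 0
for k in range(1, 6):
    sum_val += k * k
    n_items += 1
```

Sum of squares and count
`sum_val, n_items` takes the values: (0, 0) → (1, 0) → (1, 1) → (5, 1) → (5, 2) → (14, 2) → (14, 3) → (30, 3) → (30, 4) → (55, 4) → (55, 5)

Answer: 55, 5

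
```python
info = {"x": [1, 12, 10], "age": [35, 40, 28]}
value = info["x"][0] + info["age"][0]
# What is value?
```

Trace:
`info = {"x": [1, 12, 10], "age": [35, 40, 28]}` → info = {'x': [1, 12, 10], 'age': [35, 40, 28]}
`value = info["x"][0] + info["age"][0]` → value = 36
So value = 36

Answer: 36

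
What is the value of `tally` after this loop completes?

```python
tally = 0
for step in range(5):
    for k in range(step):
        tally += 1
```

Triangle number: 0+1+2+...+4
`tally` takes the values: 0 → 1 → 2 → 3 → 4 → 5 → 6 → 7 → 8 → 9 → 10

Answer: 10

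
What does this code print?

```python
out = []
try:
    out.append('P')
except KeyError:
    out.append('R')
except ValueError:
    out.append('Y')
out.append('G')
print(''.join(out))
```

Execution trace: 'P' (try body, no exception) → 'G' (after the try/except). Output: PG

Answer: PG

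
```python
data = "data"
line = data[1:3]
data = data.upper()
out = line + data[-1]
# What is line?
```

Trace:
`data = "data"` → data = 'data'
`line = data[1:3]` → line = 'at'
`data = data.upper()` → data = 'DATA'
`out = line + data[-1]` → out = 'atA'
So line = 'at'

Answer: 'at'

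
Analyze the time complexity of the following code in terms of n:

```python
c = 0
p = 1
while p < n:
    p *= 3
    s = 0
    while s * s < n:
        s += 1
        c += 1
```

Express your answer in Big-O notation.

Each loop level contributes: log n × √n. Multiplying the contributions gives O(√n log n).

Answer: O(√n log n)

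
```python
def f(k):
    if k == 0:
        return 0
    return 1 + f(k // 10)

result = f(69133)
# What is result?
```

Count of digits of 69133: 5

Answer: 5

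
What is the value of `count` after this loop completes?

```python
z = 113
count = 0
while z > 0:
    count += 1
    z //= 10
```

Count digits by repeated division by 10
`count` takes the values: 0 → 1 → 2 → 3

Answer: 3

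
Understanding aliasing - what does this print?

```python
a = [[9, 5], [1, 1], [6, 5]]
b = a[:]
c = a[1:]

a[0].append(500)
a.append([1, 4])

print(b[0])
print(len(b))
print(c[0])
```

Key concept: slice with nested mutation.
Step by step:
`a = [[9, 5], [1, 1], [6, 5]]` → a = [[9, 5], [1, 1], [6, 5]]
`b = a[:]` → b = [[9, 5], [1, 1], [6, 5]]
`c = a[1:]` → c = [[1, 1], [6, 5]]
`a[0].append(500)` → a = [[9, 5, 500], [1, 1], [6, 5]]; b = [[9, 5, 500], [1, 1], [6, 5]]
`a.append([1, 4])` → a = [[9, 5, 500], [1, 1], [6, 5], [1, 4]]
`print(b[0])` → prints [9, 5, 500]
`print(len(b))` → prints 3
`print(c[0])` → prints [1, 1]

Answer:
[9, 5, 500]
3
[1, 1]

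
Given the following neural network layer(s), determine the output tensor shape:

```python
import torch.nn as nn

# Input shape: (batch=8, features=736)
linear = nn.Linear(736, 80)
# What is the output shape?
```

Input: (8, 736) -> Output: (8, 80)

Answer: (8, 80)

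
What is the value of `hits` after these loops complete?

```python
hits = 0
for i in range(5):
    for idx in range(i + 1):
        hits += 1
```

Triangle: 1 + 2 + ... + 5
`hits` takes the values: 0 → 1 → 2 → 3 → 4 → 5 → 6 → 7 → 8 → 9 → 10 → 11 → 12 → 13 → 14 → 15

Answer: 15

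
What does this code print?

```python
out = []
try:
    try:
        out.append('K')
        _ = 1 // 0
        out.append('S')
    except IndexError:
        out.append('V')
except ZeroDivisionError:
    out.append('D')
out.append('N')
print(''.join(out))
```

Execution trace: 'K' (try body) → 'D' (outer except ZeroDivisionError) → 'N' (after the try/except). Output: KDN

Answer: KDN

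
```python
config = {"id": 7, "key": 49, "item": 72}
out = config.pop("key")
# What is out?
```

Trace:
`config = {"id": 7, "key": 49, "item": 72}` → config = {'id': 7, 'key': 49, 'item': 72}
`out = config.pop("key")` → config = {'id': 7, 'item': 72}; out = 49
So out = 49

Answer: 49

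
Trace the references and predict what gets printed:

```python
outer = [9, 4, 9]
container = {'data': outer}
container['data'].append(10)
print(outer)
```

Key concept: dict holds reference to list.
Step by step:
`outer = [9, 4, 9]` → outer = [9, 4, 9]
`container = {'data': outer}` → container = {'data': [9, 4, 9]}
`container['data'].append(10)` → outer = [9, 4, 9, 10]; container = {'data': [9, 4, 9, 10]}
`print(outer)` → prints [9, 4, 9, 10]

Answer: [9, 4, 9, 10]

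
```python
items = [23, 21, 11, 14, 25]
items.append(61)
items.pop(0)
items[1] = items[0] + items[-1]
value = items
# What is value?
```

Trace:
`items = [23, 21, 11, 14, 25]` → items = [23, 21, 11, 14, 25]
`items.append(61)` → items = [23, 21, 11, 14, 25, 61]
`items.pop(0)` → items = [21, 11, 14, 25, 61]
`items[1] = items[0] + items[-1]` → items = [21, 82, 14, 25, 61]
`value = items` → value = [21, 82, 14, 25, 61]
So value = [21, 82, 14, 25, 61]

Answer: [21, 82, 14, 25, 61]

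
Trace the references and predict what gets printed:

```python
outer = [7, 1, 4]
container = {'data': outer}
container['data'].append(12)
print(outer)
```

Key concept: dict holds reference to list.
Step by step:
`outer = [7, 1, 4]` → outer = [7, 1, 4]
`container = {'data': outer}` → container = {'data': [7, 1, 4]}
`container['data'].append(12)` → outer = [7, 1, 4, 12]; container = {'data': [7, 1, 4, 12]}
`print(outer)` → prints [7, 1, 4, 12]

Answer: [7, 1, 4, 12]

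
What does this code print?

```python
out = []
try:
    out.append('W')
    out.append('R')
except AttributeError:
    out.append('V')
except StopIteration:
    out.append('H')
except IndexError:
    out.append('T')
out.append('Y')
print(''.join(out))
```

Execution trace: 'W' (try body) → 'R' (try body, no exception) → 'Y' (after the try/except). Output: WRY

Answer: WRY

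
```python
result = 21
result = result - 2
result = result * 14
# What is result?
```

Trace:
`result = 21` → result = 21
`result = result - 2` → result = 19
`result = result * 14` → result = 266
So result = 266

Answer: 266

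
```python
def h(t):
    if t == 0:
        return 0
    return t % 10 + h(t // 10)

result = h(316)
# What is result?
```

Sum of digits of 316: 6 + 1 + 3 = 10

Answer: 10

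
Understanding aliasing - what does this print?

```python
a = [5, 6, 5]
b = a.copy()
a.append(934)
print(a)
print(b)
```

Key concept: list.copy() creates independent copy.
Step by step:
`a = [5, 6, 5]` → a = [5, 6, 5]
`b = a.copy()` → b = [5, 6, 5]
`a.append(934)` → a = [5, 6, 5, 934]
`print(a)` → prints [5, 6, 5, 934]
`print(b)` → prints [5, 6, 5]

Answer:
[5, 6, 5, 934]
[5, 6, 5]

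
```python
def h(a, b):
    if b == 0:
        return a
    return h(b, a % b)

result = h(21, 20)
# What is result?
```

h(21, 20) -> h(20, 1) -> h(1, 0) -> 1

Answer: 1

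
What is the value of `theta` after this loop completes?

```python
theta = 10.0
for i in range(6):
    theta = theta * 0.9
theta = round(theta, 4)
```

Exponential decay: 10.0 * 0.9^6
`theta` takes the values: 10.0 → 9.0 → 8.1 → 7.29 → 6.561 → 5.9049 → 5.31441 → 5.3144

Answer: 5.3144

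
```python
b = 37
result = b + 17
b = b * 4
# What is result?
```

Trace:
`b = 37` → b = 37
`result = b + 17` → result = 54
`b = b * 4` → b = 148
So result = 54

Answer: 54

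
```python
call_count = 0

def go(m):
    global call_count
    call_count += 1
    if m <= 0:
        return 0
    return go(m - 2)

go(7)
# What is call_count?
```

Linear recursion stepping by 2: 5 calls from m=7 down to ≤0.

Answer: 5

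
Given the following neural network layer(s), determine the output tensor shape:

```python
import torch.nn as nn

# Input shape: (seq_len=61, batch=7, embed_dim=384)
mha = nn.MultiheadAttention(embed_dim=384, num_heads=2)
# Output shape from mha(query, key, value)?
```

Input: (61, 7, 384) -> Output: (61, 7, 384)

Answer: (61, 7, 384)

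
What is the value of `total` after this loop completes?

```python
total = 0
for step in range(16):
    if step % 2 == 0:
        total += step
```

Sum of even numbers 0 to 15
`total` takes the values: 0 → 2 → 6 → 12 → 20 → 30 → 42 → 56

Answer: 56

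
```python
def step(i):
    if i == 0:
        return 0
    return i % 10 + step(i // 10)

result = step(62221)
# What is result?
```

Sum of digits of 62221: 1 + 2 + 2 + 2 + 6 = 13

Answer: 13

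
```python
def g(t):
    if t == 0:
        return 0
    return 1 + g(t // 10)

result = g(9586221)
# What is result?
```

Count of digits of 9586221: 7

Answer: 7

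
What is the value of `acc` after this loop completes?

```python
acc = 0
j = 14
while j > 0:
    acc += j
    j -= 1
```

Sum 14 down to 1
`acc` takes the values: 0 → 14 → 27 → 39 → 50 → 60 → 69 → 77 → 84 → 90 → 95 → 99 → 102 → 104 → 105

Answer: 105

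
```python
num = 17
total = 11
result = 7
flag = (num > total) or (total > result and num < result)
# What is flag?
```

Trace:
`num = 17` → num = 17
`total = 11` → total = 11
`result = 7` → result = 7
`flag = (num > total) or (total > result and num < result)` → flag = True
So flag = True

Answer: True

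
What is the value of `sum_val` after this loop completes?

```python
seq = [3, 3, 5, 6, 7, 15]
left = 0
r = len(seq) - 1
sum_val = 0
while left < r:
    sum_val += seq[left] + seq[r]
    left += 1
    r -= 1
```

Sum of pairs from ends
`sum_val` takes the values: 0 → 18 → 28 → 39

Answer: 39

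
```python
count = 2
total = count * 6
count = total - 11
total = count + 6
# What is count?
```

Trace:
`count = 2` → count = 2
`total = count * 6` → total = 12
`count = total - 11` → count = 1
`total = count + 6` → total = 7
So count = 1

Answer: 1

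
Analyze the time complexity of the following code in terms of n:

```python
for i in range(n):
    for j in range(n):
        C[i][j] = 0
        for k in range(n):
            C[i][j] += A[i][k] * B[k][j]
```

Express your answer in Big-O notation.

This is Naive matrix multiplication. Time complexity: O(n³).

Answer: O(n³)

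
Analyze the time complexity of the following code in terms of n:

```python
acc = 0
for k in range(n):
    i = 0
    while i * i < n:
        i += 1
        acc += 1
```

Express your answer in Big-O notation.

Each loop level contributes: n × √n. Multiplying the contributions gives O(n√n).

Answer: O(n√n)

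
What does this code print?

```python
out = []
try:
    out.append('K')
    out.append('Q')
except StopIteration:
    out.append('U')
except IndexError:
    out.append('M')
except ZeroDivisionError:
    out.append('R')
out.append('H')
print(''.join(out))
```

Execution trace: 'K' (try body) → 'Q' (try body, no exception) → 'H' (after the try/except). Output: KQH

Answer: KQH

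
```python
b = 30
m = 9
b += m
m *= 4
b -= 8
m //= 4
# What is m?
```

Trace:
`b = 30` → b = 30
`m = 9` → m = 9
`b += m` → b = 39
`m *= 4` → m = 36
`b -= 8` → b = 31
`m //= 4` → m = 9
So m = 9

Answer: 9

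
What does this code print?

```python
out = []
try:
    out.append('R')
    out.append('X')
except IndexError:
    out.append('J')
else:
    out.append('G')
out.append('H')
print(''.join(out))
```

Execution trace: 'R' (try body) → 'X' (try body, no exception) → 'G' (else) → 'H' (after the try/except). Output: RXGH

Answer: RXGH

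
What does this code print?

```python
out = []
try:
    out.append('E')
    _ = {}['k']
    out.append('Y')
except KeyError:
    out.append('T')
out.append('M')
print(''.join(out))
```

Execution trace: 'E' (try body) → 'T' (except KeyError) → 'M' (after the try/except). Output: ETM

Answer: ETM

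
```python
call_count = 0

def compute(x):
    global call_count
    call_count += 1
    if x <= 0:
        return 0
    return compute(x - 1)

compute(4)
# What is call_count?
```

Linear recursion stepping by 1: 5 calls from x=4 down to ≤0.

Answer: 5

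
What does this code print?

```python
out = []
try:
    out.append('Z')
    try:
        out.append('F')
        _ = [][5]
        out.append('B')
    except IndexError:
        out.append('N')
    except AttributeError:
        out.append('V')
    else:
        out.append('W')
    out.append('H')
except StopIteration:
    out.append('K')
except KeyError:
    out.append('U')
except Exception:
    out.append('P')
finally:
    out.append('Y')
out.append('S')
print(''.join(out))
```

Execution trace: 'Z' (try body) → 'F' (inner try body) → 'N' (inner except IndexError) → 'H' (try body, no exception) → 'Y' (finally) → 'S' (after the try/except). Output: ZFNHYS

Answer: ZFNHYS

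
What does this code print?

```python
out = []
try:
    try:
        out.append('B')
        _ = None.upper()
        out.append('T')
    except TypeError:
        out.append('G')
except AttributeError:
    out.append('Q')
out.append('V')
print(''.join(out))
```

Execution trace: 'B' (try body) → 'Q' (outer except AttributeError) → 'V' (after the try/except). Output: BQV

Answer: BQV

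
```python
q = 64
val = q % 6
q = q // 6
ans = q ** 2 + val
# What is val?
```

Trace:
`q = 64` → q = 64
`val = q % 6` → val = 4
`q = q // 6` → q = 10
`ans = q ** 2 + val` → ans = 104
So val = 4

Answer: 4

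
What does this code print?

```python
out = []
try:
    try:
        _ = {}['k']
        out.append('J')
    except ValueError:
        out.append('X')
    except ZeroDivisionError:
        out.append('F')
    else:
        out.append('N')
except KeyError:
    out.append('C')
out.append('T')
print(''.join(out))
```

Execution trace: 'C' (outer except KeyError) → 'T' (after the try/except). Output: CT

Answer: CT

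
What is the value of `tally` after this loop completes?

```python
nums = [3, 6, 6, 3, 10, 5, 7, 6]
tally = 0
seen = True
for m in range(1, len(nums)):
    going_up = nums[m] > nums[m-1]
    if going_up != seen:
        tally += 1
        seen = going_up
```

Count direction changes in [3, 6, 6, 3, 10, 5, 7, 6]
`tally` takes the values: 0 → 1 → 2 → 3 → 4 → 5

Answer: 5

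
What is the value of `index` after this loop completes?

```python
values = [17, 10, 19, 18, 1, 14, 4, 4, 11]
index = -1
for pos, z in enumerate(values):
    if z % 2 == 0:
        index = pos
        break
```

First even number index in [17, 10, 19, 18, 1, 14, 4, 4, 11]
`index` takes the values: -1 → 1

Answer: 1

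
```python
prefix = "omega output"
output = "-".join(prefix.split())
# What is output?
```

Trace:
`prefix = "omega output"` → prefix = 'omega output'
`output = "-".join(prefix.split())` → output = 'omega-output'
So output = 'omega-output'

Answer: 'omega-output'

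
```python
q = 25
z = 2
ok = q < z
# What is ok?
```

Trace:
`q = 25` → q = 25
`z = 2` → z = 2
`ok = q < z` → ok = False
So ok = False

Answer: False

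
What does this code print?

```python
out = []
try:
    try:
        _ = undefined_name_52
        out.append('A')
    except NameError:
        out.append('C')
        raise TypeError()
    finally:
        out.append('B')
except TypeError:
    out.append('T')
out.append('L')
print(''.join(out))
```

Execution trace: 'C' (except NameError) → 'B' (finally) → 'T' (outer except TypeError) → 'L' (after the try/except). Output: CBTL

Answer: CBTL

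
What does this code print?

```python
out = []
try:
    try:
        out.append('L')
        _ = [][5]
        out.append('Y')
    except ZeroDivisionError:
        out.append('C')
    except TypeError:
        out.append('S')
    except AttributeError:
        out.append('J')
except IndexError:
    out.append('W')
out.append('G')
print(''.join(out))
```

Execution trace: 'L' (try body) → 'W' (outer except IndexError) → 'G' (after the try/except). Output: LWG

Answer: LWG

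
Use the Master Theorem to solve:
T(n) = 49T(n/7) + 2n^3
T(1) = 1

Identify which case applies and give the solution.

a=49, b=7, f(n)=2n^3. log_7(49) = 2. Since c=3 > 2 and the regularity condition holds (49(n/7)^3 = (49/7^3)n^3 with 49/7^3 < 1), Case 3 applies: T(n) = Θ(f(n)) = O(n^3).

Answer: O(n^3) - Case 3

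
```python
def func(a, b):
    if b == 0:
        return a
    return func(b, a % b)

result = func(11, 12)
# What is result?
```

func(11, 12) -> func(12, 11) -> func(11, 1) -> func(1, 0) -> 1

Answer: 1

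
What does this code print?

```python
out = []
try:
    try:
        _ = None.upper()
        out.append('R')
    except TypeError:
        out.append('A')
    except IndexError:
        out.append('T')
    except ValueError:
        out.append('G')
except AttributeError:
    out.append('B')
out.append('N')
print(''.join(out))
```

Execution trace: 'B' (outer except AttributeError) → 'N' (after the try/except). Output: BN

Answer: BN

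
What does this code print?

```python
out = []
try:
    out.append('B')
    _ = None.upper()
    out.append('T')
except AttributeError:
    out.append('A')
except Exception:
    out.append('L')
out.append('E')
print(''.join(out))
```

Execution trace: 'B' (try body) → 'A' (except AttributeError) → 'E' (after the try/except). Output: BAE

Answer: BAE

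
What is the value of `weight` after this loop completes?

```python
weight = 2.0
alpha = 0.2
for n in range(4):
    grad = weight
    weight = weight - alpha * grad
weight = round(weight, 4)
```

Gradient descent: w = 2.0 * (1 - 0.2)^4
`weight` takes the values: 2.0 → 1.6 → 1.28 → 1.024 → 0.8192

Answer: 0.8192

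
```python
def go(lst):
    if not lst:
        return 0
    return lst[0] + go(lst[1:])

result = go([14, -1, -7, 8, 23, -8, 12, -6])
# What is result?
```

14 + (-1) + (-7) + 8 + 23 + (-8) + 12 + (-6) + 0 = 35

Answer: 35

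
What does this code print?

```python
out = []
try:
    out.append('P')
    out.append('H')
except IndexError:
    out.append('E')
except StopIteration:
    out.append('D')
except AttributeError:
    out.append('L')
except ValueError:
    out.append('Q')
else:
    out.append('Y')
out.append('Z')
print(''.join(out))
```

Execution trace: 'P' (try body) → 'H' (try body, no exception) → 'Y' (else) → 'Z' (after the try/except). Output: PHYZ

Answer: PHYZ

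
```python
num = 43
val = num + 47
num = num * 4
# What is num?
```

Trace:
`num = 43` → num = 43
`val = num + 47` → val = 90
`num = num * 4` → num = 172
So num = 172

Answer: 172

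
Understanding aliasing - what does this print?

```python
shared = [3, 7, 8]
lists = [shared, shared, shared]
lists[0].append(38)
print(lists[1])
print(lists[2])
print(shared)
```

Key concept: list of same reference.
Step by step:
`shared = [3, 7, 8]` → shared = [3, 7, 8]
`lists = [shared, shared, shared]` → lists = [[3, 7, 8], [3, 7, 8], [3, 7, 8]]
`lists[0].append(38)` → shared = [3, 7, 8, 38]; lists = [[3, 7, 8, 38], [3, 7, 8, 38], [3, 7, 8, 38]]
`print(lists[1])` → prints [3, 7, 8, 38]
`print(lists[2])` → prints [3, 7, 8, 38]
`print(shared)` → prints [3, 7, 8, 38]

Answer:
[3, 7, 8, 38]
[3, 7, 8, 38]
[3, 7, 8, 38]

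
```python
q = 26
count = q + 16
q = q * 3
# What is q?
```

Trace:
`q = 26` → q = 26
`count = q + 16` → count = 42
`q = q * 3` → q = 78
So q = 78

Answer: 78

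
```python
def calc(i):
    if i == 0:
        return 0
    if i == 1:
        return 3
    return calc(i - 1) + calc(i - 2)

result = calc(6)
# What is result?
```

Build up from base cases: calc(0)=0, calc(1)=3, calc(2)=3, calc(3)=6, calc(4)=9, calc(5)=15, calc(6)=24

Answer: 24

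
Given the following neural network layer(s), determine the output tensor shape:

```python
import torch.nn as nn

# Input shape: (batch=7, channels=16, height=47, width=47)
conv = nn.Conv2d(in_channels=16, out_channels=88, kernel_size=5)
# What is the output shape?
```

Input: (7, 16, 47, 47) -> Output: (7, 88, 43, 43)

Answer: (7, 88, 43, 43)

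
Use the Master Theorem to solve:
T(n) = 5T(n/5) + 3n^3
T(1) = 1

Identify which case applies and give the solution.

a=5, b=5, f(n)=3n^3. log_5(5) = 1. Since c=3 > 1 and the regularity condition holds (5(n/5)^3 = (5/5^3)n^3 with 5/5^3 < 1), Case 3 applies: T(n) = Θ(f(n)) = O(n^3).

Answer: O(n^3) - Case 3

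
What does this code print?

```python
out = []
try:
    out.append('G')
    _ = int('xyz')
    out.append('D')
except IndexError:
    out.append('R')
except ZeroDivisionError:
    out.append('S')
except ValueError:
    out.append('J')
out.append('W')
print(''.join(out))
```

Execution trace: 'G' (try body) → 'J' (except ValueError) → 'W' (after the try/except). Output: GJW

Answer: GJW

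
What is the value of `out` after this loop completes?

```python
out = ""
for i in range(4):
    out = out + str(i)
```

Concatenate digits 0 to 3
`out` takes the values: "" → "0" → "01" → "012" → "0123"

Answer: "0123"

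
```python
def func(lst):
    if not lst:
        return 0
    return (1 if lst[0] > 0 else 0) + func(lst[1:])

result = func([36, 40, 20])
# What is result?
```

Count of positive elements in [36, 40, 20] = 3

Answer: 3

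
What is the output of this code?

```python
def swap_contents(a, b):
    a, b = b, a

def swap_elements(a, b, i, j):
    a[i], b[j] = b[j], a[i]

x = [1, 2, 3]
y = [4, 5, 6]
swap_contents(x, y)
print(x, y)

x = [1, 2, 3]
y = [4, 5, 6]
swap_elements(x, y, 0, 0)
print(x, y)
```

Key concept: parameter rebinding vs mutation.
Step by step:
`x = [1, 2, 3]` → x = [1, 2, 3]
`y = [4, 5, 6]` → y = [4, 5, 6]
`swap_contents(x, y)` → no visible change to tracked variables
`print(x, y)` → prints [1, 2, 3] [4, 5, 6]
`x = [1, 2, 3]` → x = [1, 2, 3]
`y = [4, 5, 6]` → y = [4, 5, 6]
`swap_elements(x, y, 0, 0)` → x = [4, 2, 3]; y = [1, 5, 6]
`print(x, y)` → prints [4, 2, 3] [1, 5, 6]

Answer:
[1, 2, 3] [4, 5, 6]
[4, 2, 3] [1, 5, 6]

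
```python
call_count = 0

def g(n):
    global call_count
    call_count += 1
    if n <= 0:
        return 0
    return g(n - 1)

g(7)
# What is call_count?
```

Linear recursion stepping by 1: 8 calls from n=7 down to ≤0.

Answer: 8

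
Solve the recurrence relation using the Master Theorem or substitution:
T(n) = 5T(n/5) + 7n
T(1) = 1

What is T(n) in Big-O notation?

By Master Theorem: a=5, b=5, f(n)=7n. Since log_5(5) = 1 and f(n) = Θ(n^1), Case 2 applies. T(n) = O(n log n).

Answer: O(n log n)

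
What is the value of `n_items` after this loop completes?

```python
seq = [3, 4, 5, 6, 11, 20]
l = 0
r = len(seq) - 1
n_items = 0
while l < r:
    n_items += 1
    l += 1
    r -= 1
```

Iterations until pointers meet (list length 6)
`n_items` takes the values: 0 → 1 → 2 → 3

Answer: 3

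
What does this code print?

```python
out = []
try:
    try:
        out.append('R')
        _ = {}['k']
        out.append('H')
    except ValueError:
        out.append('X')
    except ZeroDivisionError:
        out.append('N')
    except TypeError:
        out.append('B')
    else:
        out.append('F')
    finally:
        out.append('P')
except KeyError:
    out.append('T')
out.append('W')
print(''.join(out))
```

Execution trace: 'R' (try body) → 'P' (finally) → 'T' (outer except KeyError) → 'W' (after the try/except). Output: RPTW

Answer: RPTW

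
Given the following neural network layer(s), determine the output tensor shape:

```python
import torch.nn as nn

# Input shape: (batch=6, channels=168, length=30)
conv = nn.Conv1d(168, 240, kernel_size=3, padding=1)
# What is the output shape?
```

Input: (6, 168, 30) -> Output: (6, 240, 30)

Answer: (6, 240, 30)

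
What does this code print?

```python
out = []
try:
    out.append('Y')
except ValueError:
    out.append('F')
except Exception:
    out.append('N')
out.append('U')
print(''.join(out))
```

Execution trace: 'Y' (try body, no exception) → 'U' (after the try/except). Output: YU

Answer: YU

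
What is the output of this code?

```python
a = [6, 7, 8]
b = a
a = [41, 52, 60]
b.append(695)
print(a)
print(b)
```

Key concept: rebinding vs mutation: a is rebound to a new list, b still points at the original.
Step by step:
`a = [6, 7, 8]` → a = [6, 7, 8]
`b = a` → b = [6, 7, 8] (same object as a)
`a = [41, 52, 60]` → a = [41, 52, 60]
`b.append(695)` → b = [6, 7, 8, 695]
`print(a)` → prints [41, 52, 60]
`print(b)` → prints [6, 7, 8, 695]

Answer:
[41, 52, 60]
[6, 7, 8, 695]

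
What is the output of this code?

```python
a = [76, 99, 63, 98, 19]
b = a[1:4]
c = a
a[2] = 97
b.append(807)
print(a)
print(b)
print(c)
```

Key concept: slice vs alias.
Step by step:
`a = [76, 99, 63, 98, 19]` → a = [76, 99, 63, 98, 19]
`b = a[1:4]` → b = [99, 63, 98]
`c = a` → c = [76, 99, 63, 98, 19] (same object as a)
`a[2] = 97` → a = [76, 99, 97, 98, 19] (same object as c); c = [76, 99, 97, 98, 19] (same object as a)
`b.append(807)` → b = [99, 63, 98, 807]
`print(a)` → prints [76, 99, 97, 98, 19]
`print(b)` → prints [99, 63, 98, 807]
`print(c)` → prints [76, 99, 97, 98, 19]

Answer:
[76, 99, 97, 98, 19]
[99, 63, 98, 807]
[76, 99, 97, 98, 19]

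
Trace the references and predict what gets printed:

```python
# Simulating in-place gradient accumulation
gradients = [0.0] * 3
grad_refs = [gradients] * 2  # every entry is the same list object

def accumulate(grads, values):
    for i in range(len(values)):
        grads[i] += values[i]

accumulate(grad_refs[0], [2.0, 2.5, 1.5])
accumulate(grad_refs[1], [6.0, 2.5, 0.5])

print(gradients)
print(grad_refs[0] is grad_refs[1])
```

Key concept: gradient accumulation aliasing.
Step by step:
`gradients = [0.0] * 3` → gradients = [0.0, 0.0, 0.0]
`grad_refs = [gradients] * 2` → grad_refs = [[0.0, 0.0, 0.0], [0.0, 0.0, 0.0]]
`accumulate(grad_refs[0], [2.0, 2.5, 1.5])` → gradients = [2.0, 2.5, 1.5]; grad_refs = [[2.0, 2.5, 1.5], [2.0, 2.5, 1.5]]
`accumulate(grad_refs[1], [6.0, 2.5, 0.5])` → gradients = [8.0, 5.0, 2.0]; grad_refs = [[8.0, 5.0, 2.0], [8.0, 5.0, 2.0]]
`print(gradients)` → prints [8.0, 5.0, 2.0]
`print(grad_refs[0] is grad_refs[1])` → prints True

Answer:
[8.0, 5.0, 2.0]
True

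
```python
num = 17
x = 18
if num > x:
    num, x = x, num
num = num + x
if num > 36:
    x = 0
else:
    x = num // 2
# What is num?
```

Trace:
`num = 17` → num = 17
`x = 18` → x = 18
`if num > x: ...` → num > x is False → no variable changes
`num = num + x` → num = 35
`if num > 36: ...` → num > 36 is False, take else branch → x = 17
So num = 35

Answer: 35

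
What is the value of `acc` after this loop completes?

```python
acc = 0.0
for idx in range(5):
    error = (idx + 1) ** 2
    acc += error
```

Sum of squared losses 1² + 2² + ... + 5²
`acc` takes the values: 0.0 → 1.0 → 5.0 → 14.0 → 30.0 → 55.0

Answer: 55.0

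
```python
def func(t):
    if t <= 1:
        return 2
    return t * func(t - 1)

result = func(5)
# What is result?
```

func(5) = 5 * 4 * 3 * 2 * 2 = 240

Answer: 240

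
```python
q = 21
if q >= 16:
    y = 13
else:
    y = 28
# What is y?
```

Trace:
`q = 21` → q = 21
`if q >= 16: ...` → q >= 16 is True → y = 13
So y = 13

Answer: 13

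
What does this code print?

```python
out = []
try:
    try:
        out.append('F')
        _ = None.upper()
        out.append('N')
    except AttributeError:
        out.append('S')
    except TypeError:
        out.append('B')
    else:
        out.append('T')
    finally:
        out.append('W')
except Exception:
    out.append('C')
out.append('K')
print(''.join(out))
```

Execution trace: 'F' (inner try body) → 'S' (inner except AttributeError) → 'W' (inner finally) → 'K' (after the try/except). Output: FSWK

Answer: FSWK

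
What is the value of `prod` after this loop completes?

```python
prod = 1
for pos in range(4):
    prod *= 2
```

2^4 = 16
`prod` takes the values: 1 → 2 → 4 → 8 → 16

Answer: 16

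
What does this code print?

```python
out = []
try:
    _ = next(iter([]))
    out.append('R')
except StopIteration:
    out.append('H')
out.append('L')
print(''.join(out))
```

Execution trace: 'H' (except StopIteration) → 'L' (after the try/except). Output: HL

Answer: HL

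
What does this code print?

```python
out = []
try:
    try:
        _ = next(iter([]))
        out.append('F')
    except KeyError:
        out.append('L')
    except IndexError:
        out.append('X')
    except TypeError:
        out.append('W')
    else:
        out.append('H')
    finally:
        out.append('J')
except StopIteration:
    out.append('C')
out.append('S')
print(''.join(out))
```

Execution trace: 'J' (finally) → 'C' (outer except StopIteration) → 'S' (after the try/except). Output: JCS

Answer: JCS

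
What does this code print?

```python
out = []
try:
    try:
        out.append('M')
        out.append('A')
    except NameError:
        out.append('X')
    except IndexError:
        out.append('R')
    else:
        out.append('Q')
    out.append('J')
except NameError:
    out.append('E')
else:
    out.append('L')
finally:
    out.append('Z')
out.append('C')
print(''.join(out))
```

Execution trace: 'M' (inner try body) → 'A' (inner try body, no exception) → 'Q' (inner else) → 'J' (try body, no exception) → 'L' (else) → 'Z' (finally) → 'C' (after the try/except). Output: MAQJLZC

Answer: MAQJLZC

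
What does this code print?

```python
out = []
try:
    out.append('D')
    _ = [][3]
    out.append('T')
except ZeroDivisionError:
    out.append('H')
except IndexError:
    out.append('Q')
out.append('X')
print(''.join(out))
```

Execution trace: 'D' (try body) → 'Q' (except IndexError) → 'X' (after the try/except). Output: DQX

Answer: DQX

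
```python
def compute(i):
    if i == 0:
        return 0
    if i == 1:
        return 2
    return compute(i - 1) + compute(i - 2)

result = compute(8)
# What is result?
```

Build up from base cases: compute(0)=0, compute(1)=2, compute(2)=2, compute(3)=4, compute(4)=6, compute(5)=10, compute(6)=16, ..., compute(8)=42

Answer: 42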